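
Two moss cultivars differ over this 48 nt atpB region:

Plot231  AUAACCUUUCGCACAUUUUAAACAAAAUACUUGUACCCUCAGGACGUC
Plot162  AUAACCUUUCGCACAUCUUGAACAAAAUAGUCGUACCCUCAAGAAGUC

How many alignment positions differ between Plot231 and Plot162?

6

Differing sites — 17:U/C; 20:A/G; 30:C/G; 32:U/C; 42:G/A; 45:C/A.
That gives 6 mismatches out of 48 aligned sites, so the Hamming distance is 6.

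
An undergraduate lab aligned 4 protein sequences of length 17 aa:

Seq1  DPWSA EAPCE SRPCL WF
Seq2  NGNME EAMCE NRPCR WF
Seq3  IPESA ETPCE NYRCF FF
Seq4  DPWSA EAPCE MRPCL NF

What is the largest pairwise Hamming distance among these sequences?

11

Pairwise Hamming distances:
  Seq1 vs Seq2: 8
  Seq1 vs Seq3: 8
  Seq1 vs Seq4: 2
  Seq2 vs Seq3: 11
  Seq2 vs Seq4: 9
  Seq3 vs Seq4: 8
The largest is 11, between Seq2 and Seq3.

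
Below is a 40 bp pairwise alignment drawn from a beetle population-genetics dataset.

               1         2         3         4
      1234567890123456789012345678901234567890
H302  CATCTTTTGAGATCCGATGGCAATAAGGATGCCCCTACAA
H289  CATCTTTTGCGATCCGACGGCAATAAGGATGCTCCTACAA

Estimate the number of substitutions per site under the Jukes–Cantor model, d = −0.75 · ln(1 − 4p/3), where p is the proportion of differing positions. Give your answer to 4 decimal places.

The sequences differ at positions 10 (A/C), 18 (T/C), 33 (C/T).
p = 3/40 = 0.075000.
d = −0.75 · ln(1 − (4/3)·0.075000) = −0.75 · ln(0.900000) = −0.75 · (-0.105361) = 0.0790.

0.0790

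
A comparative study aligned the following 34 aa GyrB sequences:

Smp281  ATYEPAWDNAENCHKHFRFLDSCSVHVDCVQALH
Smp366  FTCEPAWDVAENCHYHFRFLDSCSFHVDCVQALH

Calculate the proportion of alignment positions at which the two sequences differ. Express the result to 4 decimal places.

0.1471

The sequences differ at positions 1 (A/F), 3 (Y/C), 9 (N/V), 15 (K/Y), 25 (V/F).
There are 5 differences over 34 sites, so p = 5/34 = 0.1471.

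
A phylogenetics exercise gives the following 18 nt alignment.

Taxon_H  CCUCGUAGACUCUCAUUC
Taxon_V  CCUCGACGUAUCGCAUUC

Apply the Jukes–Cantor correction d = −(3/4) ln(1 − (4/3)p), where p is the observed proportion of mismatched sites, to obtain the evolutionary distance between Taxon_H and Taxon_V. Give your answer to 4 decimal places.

0.3470

Differing sites — 6:U/A; 7:A/C; 9:A/U; 10:C/A; 13:U/G.
p = 5/18 = 0.277778.
d = −0.75 · ln(1 − (4/3)·0.277778) = −0.75 · ln(0.629629) = −0.75 · (-0.462625) = 0.3470.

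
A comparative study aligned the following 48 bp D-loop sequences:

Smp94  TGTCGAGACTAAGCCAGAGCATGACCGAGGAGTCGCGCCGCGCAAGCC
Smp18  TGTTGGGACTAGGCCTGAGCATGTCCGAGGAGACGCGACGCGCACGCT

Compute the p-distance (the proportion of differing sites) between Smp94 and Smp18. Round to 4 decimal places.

The sequences differ at positions 4 (C/T), 6 (A/G), 12 (A/G), 16 (A/T), 24 (A/T), 33 (T/A), 38 (C/A), 45 (A/C), 48 (C/T).
There are 9 differences over 48 sites, so p = 9/48 = 0.1875.

0.1875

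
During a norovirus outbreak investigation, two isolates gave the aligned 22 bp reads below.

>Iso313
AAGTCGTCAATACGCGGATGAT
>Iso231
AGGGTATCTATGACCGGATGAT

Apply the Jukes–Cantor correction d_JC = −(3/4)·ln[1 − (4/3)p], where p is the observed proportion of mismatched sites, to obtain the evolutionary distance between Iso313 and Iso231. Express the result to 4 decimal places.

Differing sites — 2:A/G; 4:T/G; 5:C/T; 6:G/A; 9:A/T; 12:A/G; 13:C/A; 14:G/C.
p = 8/22 = 0.363636.
d = −0.75 · ln(1 − (4/3)·0.363636) = −0.75 · ln(0.515152) = −0.75 · (-0.663293) = 0.4975.

0.4975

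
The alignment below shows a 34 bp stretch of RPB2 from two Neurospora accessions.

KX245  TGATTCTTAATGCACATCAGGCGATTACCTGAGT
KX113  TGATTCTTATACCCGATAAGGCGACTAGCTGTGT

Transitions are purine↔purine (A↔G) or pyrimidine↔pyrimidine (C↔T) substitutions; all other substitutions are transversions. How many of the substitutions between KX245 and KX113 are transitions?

The sequences differ at positions 10 (A/T, transversion), 11 (T/A, transversion), 12 (G/C, transversion), 14 (A/C, transversion), 15 (C/G, transversion), 18 (C/A, transversion), 25 (T/C, transition), 28 (C/G, transversion), 32 (A/T, transversion).
Of the 9 differences, 1 transition and 8 transversions, so the answer is 1.

1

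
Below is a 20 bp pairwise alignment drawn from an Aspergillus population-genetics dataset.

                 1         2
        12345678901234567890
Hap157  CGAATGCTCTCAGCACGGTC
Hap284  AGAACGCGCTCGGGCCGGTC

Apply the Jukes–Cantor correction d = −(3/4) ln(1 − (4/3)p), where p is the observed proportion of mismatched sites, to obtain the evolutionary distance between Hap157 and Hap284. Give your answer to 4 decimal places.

Differing sites — 1:C/A; 5:T/C; 8:T/G; 12:A/G; 14:C/G; 15:A/C.
p = 6/20 = 0.300000.
d = −0.75 · ln(1 − (4/3)·0.300000) = −0.75 · ln(0.600000) = −0.75 · (-0.510826) = 0.3831.

0.3831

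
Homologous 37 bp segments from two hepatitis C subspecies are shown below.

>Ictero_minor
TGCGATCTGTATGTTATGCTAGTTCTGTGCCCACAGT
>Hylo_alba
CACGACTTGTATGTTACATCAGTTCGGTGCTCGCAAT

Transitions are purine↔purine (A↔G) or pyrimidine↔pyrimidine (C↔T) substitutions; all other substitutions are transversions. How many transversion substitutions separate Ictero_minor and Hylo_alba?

1

Mismatches occur at site 1 (T/C, transition), site 2 (G/A, transition), site 6 (T/C, transition), site 7 (C/T, transition), site 17 (T/C, transition), site 18 (G/A, transition), site 19 (C/T, transition), site 20 (T/C, transition), site 26 (T/G, transversion), site 31 (C/T, transition), site 33 (A/G, transition), site 36 (G/A, transition).
Of the 12 differences, 11 transitions and 1 transversion, so the answer is 1.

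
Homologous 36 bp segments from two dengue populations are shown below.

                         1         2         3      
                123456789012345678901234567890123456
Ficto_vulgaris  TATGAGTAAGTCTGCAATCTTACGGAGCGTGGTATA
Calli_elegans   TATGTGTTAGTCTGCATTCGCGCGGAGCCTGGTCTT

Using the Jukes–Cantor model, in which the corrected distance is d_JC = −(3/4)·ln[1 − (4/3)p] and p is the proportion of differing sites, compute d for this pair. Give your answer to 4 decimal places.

Differing sites — 5:A/T; 8:A/T; 17:A/T; 20:T/G; 21:T/C; 22:A/G; 29:G/C; 34:A/C; 36:A/T.
p = 9/36 = 0.250000.
d = −0.75 · ln(1 − (4/3)·0.250000) = −0.75 · ln(0.666667) = −0.75 · (-0.405465) = 0.3041.

0.3041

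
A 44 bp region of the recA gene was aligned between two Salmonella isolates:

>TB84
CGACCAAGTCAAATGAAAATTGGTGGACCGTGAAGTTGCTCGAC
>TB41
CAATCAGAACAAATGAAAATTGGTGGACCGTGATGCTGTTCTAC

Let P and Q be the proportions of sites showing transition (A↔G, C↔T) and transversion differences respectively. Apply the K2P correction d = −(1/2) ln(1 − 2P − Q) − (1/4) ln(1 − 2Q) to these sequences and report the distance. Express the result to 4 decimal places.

0.2451

Differing sites — 2:G/A (Ti); 4:C/T (Ti); 7:A/G (Ti); 8:G/A (Ti); 9:T/A (Tv); 34:A/T (Tv); 36:T/C (Ti); 39:C/T (Ti); 42:G/T (Tv).
Of the 9 differences, 6 transitions and 3 transversions over 44 sites: P = 6/44 = 0.136364, Q = 3/44 = 0.068182.
d = −0.5·ln(0.659090) − 0.25·ln(0.863636) = −0.5·(-0.416895) − 0.25·(-0.146604) = 0.2451.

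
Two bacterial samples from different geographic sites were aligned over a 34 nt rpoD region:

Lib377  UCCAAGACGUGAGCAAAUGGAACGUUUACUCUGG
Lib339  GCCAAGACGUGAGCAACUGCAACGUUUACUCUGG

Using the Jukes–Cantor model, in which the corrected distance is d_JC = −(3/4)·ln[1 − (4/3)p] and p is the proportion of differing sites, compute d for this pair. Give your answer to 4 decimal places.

0.0939

The sequences differ at positions 1 (U/G), 17 (A/C), 20 (G/C).
p = 3/34 = 0.088235.
d = −0.75 · ln(1 − (4/3)·0.088235) = −0.75 · ln(0.882353) = −0.75 · (-0.125163) = 0.0939.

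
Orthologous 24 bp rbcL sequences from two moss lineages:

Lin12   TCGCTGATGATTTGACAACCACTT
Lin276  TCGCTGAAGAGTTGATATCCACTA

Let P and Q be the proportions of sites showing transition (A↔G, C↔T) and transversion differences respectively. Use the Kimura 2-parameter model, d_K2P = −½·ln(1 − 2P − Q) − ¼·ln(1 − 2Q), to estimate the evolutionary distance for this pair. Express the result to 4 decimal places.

0.2452

The sequences differ at positions 8 (T/A, transversion), 11 (T/G, transversion), 16 (C/T, transition), 18 (A/T, transversion), 24 (T/A, transversion).
Of the 5 differences, 1 transition and 4 transversions over 24 sites: P = 1/24 = 0.041667, Q = 4/24 = 0.166667.
d = −0.5·ln(0.749999) − 0.25·ln(0.666666) = −0.5·(-0.287683) − 0.25·(-0.405466) = 0.2452.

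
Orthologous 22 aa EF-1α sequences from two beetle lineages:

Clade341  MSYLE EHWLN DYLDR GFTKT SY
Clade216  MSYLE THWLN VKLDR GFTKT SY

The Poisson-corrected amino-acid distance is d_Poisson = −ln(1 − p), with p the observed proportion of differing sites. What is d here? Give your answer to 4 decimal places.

0.1466

Differing sites — 6:E/T; 11:D/V; 12:Y/K.
p = 3/22 = 0.136364.
d = −ln(1 − 0.136364) = −ln(0.863636) = 0.1466.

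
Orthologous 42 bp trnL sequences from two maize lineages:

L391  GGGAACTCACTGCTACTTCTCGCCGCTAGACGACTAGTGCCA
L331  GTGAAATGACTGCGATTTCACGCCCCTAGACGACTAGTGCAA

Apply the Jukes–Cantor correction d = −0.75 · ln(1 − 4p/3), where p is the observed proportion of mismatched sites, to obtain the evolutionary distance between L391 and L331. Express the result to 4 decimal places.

0.2197

Differing sites — 2:G/T; 6:C/A; 8:C/G; 14:T/G; 16:C/T; 20:T/A; 25:G/C; 41:C/A.
p = 8/42 = 0.190476.
d = −0.75 · ln(1 − (4/3)·0.190476) = −0.75 · ln(0.746032) = −0.75 · (-0.292987) = 0.2197.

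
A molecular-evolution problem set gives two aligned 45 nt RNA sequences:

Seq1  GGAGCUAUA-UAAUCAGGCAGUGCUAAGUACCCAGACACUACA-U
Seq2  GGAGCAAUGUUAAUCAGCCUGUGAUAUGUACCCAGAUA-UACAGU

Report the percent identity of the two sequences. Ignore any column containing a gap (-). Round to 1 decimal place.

83.3%

Excluding the 3 gap columns leaves 42 comparable sites.
The sequences differ at positions 6 (U/A), 9 (A/G), 18 (G/C), 20 (A/U), 24 (C/A), 27 (A/U), 37 (C/U).
35 of the 42 comparable sites match, so the percent identity is 35/42 × 100 = 83.3%.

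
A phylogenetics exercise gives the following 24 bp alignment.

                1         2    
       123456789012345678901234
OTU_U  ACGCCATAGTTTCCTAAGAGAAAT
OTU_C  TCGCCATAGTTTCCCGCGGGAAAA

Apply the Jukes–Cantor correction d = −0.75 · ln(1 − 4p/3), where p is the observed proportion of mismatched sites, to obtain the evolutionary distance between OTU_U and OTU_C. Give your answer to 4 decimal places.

Differing sites — 1:A/T; 15:T/C; 16:A/G; 17:A/C; 19:A/G; 24:T/A.
p = 6/24 = 0.250000.
d = −0.75 · ln(1 − (4/3)·0.250000) = −0.75 · ln(0.666667) = −0.75 · (-0.405465) = 0.3041.

0.3041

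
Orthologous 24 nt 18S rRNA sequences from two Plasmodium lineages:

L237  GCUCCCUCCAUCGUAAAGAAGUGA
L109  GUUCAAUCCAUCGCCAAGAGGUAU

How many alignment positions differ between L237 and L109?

8

The sequences differ at positions 2 (C/U), 5 (C/A), 6 (C/A), 14 (U/C), 15 (A/C), 20 (A/G), 23 (G/A), 24 (A/U).
That gives 8 mismatches out of 24 aligned sites, so the Hamming distance is 8.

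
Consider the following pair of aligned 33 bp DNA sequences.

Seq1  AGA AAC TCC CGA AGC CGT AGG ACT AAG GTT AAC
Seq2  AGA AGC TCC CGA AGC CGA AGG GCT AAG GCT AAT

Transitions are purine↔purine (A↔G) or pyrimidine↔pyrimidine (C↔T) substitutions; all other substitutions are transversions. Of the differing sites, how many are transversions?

1

Differing sites — 5:A/G (Ti); 18:T/A (Tv); 22:A/G (Ti); 29:T/C (Ti); 33:C/T (Ti).
Of the 5 differences, 4 transitions and 1 transversion, so the answer is 1.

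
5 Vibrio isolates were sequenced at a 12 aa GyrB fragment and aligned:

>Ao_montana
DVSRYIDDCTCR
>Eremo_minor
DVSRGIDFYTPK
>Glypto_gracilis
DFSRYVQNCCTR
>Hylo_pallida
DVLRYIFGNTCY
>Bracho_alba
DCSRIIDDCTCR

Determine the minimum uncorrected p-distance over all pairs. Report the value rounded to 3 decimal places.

Pairwise Hamming distances:
  Ao_montana vs Eremo_minor: 5
  Ao_montana vs Glypto_gracilis: 6
  Ao_montana vs Hylo_pallida: 5
  Ao_montana vs Bracho_alba: 2
  Eremo_minor vs Glypto_gracilis: 9
  Eremo_minor vs Hylo_pallida: 7
  Eremo_minor vs Bracho_alba: 6
  Glypto_gracilis vs Hylo_pallida: 9
  Glypto_gracilis vs Bracho_alba: 7
  Hylo_pallida vs Bracho_alba: 7
The smallest is 2 mismatches, between Ao_montana and Bracho_alba; p = 2/12 = 0.167.

0.167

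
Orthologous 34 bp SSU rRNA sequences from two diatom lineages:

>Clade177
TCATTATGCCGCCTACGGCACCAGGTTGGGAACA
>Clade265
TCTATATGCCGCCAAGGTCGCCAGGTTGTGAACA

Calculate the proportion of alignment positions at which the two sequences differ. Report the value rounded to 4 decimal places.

The sequences differ at positions 3 (A/T), 4 (T/A), 14 (T/A), 16 (C/G), 18 (G/T), 20 (A/G), 29 (G/T).
There are 7 differences over 34 sites, so p = 7/34 = 0.2059.

0.2059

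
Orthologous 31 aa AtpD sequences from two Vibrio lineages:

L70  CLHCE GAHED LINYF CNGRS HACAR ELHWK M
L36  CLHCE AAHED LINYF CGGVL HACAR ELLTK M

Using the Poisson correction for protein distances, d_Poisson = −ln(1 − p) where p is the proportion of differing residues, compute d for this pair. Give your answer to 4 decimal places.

0.2151

Differing sites — 6:G/A; 17:N/G; 19:R/V; 20:S/L; 28:H/L; 29:W/T.
p = 6/31 = 0.193548.
d = −ln(1 − 0.193548) = −ln(0.806452) = 0.2151.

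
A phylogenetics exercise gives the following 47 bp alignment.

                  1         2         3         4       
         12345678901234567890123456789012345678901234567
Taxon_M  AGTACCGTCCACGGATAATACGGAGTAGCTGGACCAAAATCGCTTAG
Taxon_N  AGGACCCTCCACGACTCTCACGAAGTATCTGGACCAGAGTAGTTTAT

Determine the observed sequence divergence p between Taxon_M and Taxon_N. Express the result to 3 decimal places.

0.298

The sequences differ at positions 3 (T/G), 7 (G/C), 14 (G/A), 15 (A/C), 17 (A/C), 18 (A/T), 19 (T/C), 23 (G/A), 28 (G/T), 37 (A/G), 39 (A/G), 41 (C/A), 43 (C/T), 47 (G/T).
There are 14 differences over 47 sites, so p = 14/47 = 0.298.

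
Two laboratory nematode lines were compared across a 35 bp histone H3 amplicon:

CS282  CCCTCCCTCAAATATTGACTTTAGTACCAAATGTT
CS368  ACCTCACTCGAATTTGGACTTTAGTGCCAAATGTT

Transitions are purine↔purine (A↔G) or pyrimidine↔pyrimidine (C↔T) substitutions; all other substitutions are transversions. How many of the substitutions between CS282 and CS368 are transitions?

2

Differing sites — 1:C/A (Tv); 6:C/A (Tv); 10:A/G (Ti); 14:A/T (Tv); 16:T/G (Tv); 26:A/G (Ti).
Of the 6 differences, 2 transitions and 4 transversions, so the answer is 2.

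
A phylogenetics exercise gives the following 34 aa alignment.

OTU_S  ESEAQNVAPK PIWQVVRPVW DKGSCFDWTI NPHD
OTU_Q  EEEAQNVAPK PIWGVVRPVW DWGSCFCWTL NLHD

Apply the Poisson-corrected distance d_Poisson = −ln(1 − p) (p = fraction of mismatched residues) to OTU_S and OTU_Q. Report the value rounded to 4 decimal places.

The sequences differ at positions 2 (S/E), 14 (Q/G), 22 (K/W), 27 (D/C), 30 (I/L), 32 (P/L).
p = 6/34 = 0.176471.
d = −ln(1 − 0.176471) = −ln(0.823529) = 0.1942.

0.1942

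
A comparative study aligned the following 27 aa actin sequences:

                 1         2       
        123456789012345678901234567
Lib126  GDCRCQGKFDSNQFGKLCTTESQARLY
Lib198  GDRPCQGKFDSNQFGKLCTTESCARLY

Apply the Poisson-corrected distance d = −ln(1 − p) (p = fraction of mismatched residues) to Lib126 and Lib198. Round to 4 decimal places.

Differing sites — 3:C/R; 4:R/P; 23:Q/C.
p = 3/27 = 0.111111.
d = −ln(1 − 0.111111) = −ln(0.888889) = 0.1178.

0.1178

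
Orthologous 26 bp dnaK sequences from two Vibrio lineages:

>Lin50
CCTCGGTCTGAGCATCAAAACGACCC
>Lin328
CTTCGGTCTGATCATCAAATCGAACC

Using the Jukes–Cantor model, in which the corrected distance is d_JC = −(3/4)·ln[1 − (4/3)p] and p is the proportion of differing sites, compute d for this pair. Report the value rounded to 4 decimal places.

0.1722

Mismatches occur at site 2 (C/T), site 12 (G/T), site 20 (A/T), site 24 (C/A).
p = 4/26 = 0.153846.
d = −0.75 · ln(1 − (4/3)·0.153846) = −0.75 · ln(0.794872) = −0.75 · (-0.229574) = 0.1722.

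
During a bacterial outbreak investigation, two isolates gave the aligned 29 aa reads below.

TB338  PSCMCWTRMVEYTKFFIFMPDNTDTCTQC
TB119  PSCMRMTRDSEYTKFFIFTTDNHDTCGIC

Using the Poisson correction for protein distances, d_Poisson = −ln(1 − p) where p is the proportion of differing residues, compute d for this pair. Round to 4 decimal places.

0.3716

Mismatches occur at site 5 (C→R), site 6 (W→M), site 9 (M→D), site 10 (V→S), site 19 (M→T), site 20 (P→T), site 23 (T→H), site 27 (T→G), site 28 (Q→I).
p = 9/29 = 0.310345.
d = −ln(1 − 0.310345) = −ln(0.689655) = 0.3716.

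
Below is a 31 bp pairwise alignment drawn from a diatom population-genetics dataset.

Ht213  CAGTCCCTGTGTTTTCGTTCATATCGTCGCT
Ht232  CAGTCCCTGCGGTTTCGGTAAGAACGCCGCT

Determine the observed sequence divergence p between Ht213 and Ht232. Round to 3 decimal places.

Mismatches occur at site 10 (T→C), site 12 (T→G), site 18 (T→G), site 20 (C→A), site 22 (T→G), site 24 (T→A), site 27 (T→C).
There are 7 differences over 31 sites, so p = 7/31 = 0.226.

0.226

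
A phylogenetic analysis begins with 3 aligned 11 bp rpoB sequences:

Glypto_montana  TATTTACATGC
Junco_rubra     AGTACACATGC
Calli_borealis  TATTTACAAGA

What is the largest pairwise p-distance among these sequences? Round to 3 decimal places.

Pairwise Hamming distances:
  Glypto_montana vs Junco_rubra: 4
  Glypto_montana vs Calli_borealis: 2
  Junco_rubra vs Calli_borealis: 6
The largest is 6 mismatches, between Junco_rubra and Calli_borealis; p = 6/11 = 0.545.

0.545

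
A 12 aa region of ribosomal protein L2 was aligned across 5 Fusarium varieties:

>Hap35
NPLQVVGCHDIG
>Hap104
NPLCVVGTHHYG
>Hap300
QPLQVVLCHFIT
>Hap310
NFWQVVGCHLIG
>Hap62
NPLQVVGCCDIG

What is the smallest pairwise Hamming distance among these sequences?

Pairwise Hamming distances:
  Hap35 vs Hap104: 4
  Hap35 vs Hap300: 4
  Hap35 vs Hap310: 3
  Hap35 vs Hap62: 1
  Hap104 vs Hap300: 7
  Hap104 vs Hap310: 6
  Hap104 vs Hap62: 5
  Hap300 vs Hap310: 6
  Hap300 vs Hap62: 5
  Hap310 vs Hap62: 4
The smallest is 1, between Hap35 and Hap62.

1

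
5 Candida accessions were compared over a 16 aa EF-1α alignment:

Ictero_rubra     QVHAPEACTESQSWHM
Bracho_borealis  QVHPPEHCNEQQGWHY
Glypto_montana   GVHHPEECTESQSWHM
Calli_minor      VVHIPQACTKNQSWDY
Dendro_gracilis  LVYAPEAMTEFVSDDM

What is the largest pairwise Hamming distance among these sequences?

Pairwise Hamming distances:
  Ictero_rubra vs Bracho_borealis: 6
  Ictero_rubra vs Glypto_montana: 3
  Ictero_rubra vs Calli_minor: 7
  Ictero_rubra vs Dendro_gracilis: 7
  Bracho_borealis vs Glypto_montana: 7
  Bracho_borealis vs Calli_minor: 9
  Bracho_borealis vs Dendro_gracilis: 12
  Glypto_montana vs Calli_minor: 8
  Glypto_montana vs Dendro_gracilis: 9
  Calli_minor vs Dendro_gracilis: 10
The largest is 12, between Bracho_borealis and Dendro_gracilis.

12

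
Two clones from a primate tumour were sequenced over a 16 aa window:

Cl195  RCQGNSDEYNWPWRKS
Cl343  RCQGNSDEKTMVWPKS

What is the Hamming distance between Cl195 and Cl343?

5

Mismatches occur at site 9 (Y→K), site 10 (N→T), site 11 (W→M), site 12 (P→V), site 14 (R→P).
That gives 5 mismatches out of 16 aligned sites, so the Hamming distance is 5.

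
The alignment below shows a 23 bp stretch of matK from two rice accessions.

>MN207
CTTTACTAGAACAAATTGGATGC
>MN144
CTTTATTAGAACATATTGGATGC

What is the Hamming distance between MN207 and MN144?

The sequences differ at positions 6 (C/T), 14 (A/T).
That gives 2 mismatches out of 23 aligned sites, so the Hamming distance is 2.

2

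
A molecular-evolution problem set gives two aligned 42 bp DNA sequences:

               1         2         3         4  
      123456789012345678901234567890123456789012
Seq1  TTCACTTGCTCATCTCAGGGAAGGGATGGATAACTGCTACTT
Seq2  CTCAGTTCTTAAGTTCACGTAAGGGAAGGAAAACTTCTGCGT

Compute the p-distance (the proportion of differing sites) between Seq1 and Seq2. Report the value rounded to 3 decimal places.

Differing sites — 1:T/C; 5:C/G; 8:G/C; 9:C/T; 11:C/A; 13:T/G; 14:C/T; 18:G/C; 20:G/T; 27:T/A; 31:T/A; 36:G/T; 39:A/G; 41:T/G.
There are 14 differences over 42 sites, so p = 14/42 = 0.333.

0.333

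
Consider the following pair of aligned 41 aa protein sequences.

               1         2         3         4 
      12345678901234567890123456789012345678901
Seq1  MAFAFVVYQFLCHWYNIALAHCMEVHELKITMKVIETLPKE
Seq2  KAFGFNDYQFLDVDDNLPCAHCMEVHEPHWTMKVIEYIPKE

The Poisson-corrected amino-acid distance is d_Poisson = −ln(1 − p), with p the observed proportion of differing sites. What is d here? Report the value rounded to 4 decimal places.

Mismatches occur at site 1 (M→K), site 4 (A→G), site 6 (V→N), site 7 (V→D), site 12 (C→D), site 13 (H→V), site 14 (W→D), site 15 (Y→D), site 17 (I→L), site 18 (A→P), site 19 (L→C), site 28 (L→P), site 29 (K→H), site 30 (I→W), site 37 (T→Y), site 38 (L→I).
p = 16/41 = 0.390244.
d = −ln(1 − 0.390244) = −ln(0.609756) = 0.4947.

0.4947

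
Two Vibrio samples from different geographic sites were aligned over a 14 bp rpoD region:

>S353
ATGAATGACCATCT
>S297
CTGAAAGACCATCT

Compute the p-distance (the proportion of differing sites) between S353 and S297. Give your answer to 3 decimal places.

0.143

Differing sites — 1:A/C; 6:T/A.
There are 2 differences over 14 sites, so p = 2/14 = 0.143.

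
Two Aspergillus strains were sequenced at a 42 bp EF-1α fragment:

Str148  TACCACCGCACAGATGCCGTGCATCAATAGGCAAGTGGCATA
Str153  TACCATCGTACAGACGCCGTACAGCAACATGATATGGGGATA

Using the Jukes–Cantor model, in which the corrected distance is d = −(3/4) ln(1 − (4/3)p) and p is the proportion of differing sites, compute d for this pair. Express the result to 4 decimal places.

0.3597

Differing sites — 6:C/T; 9:C/T; 15:T/C; 21:G/A; 24:T/G; 28:T/C; 30:G/T; 32:C/A; 33:A/T; 35:G/T; 36:T/G; 39:C/G.
p = 12/42 = 0.285714.
d = −0.75 · ln(1 − (4/3)·0.285714) = −0.75 · ln(0.619048) = −0.75 · (-0.479572) = 0.3597.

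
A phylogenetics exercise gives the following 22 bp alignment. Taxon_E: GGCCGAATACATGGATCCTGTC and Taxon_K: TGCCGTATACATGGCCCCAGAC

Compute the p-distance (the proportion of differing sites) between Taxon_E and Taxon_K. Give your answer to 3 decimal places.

0.273

The sequences differ at positions 1 (G/T), 6 (A/T), 15 (A/C), 16 (T/C), 19 (T/A), 21 (T/A).
There are 6 differences over 22 sites, so p = 6/22 = 0.273.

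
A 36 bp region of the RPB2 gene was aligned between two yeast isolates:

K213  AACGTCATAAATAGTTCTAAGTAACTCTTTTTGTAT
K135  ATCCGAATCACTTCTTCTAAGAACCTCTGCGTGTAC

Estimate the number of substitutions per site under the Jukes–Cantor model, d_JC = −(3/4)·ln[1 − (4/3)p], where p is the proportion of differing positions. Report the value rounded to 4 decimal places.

Differing sites — 2:A/T; 4:G/C; 5:T/G; 6:C/A; 9:A/C; 11:A/C; 13:A/T; 14:G/C; 22:T/A; 24:A/C; 29:T/G; 30:T/C; 31:T/G; 36:T/C.
p = 14/36 = 0.388889.
d = −0.75 · ln(1 − (4/3)·0.388889) = −0.75 · ln(0.481481) = −0.75 · (-0.730889) = 0.5482.

0.5482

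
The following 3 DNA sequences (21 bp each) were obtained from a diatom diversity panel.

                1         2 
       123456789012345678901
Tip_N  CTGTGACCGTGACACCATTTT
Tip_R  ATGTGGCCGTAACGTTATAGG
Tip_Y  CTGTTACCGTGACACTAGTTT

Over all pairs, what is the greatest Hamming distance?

10

Pairwise Hamming distances:
  Tip_N vs Tip_R: 9
  Tip_N vs Tip_Y: 3
  Tip_R vs Tip_Y: 10
The largest is 10, between Tip_R and Tip_Y.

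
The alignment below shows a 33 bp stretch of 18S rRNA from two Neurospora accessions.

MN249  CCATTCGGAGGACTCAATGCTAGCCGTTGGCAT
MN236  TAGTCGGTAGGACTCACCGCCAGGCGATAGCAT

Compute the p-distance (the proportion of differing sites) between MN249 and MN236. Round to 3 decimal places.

The sequences differ at positions 1 (C/T), 2 (C/A), 3 (A/G), 5 (T/C), 6 (C/G), 8 (G/T), 17 (A/C), 18 (T/C), 21 (T/C), 24 (C/G), 27 (T/A), 29 (G/A).
There are 12 differences over 33 sites, so p = 12/33 = 0.364.

0.364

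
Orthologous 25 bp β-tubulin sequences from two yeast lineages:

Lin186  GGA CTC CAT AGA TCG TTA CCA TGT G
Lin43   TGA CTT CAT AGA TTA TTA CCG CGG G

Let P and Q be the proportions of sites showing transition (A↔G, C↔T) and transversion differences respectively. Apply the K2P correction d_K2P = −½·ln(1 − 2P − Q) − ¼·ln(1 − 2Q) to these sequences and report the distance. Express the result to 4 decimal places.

0.3706

The sequences differ at positions 1 (G/T, transversion), 6 (C/T, transition), 14 (C/T, transition), 15 (G/A, transition), 21 (A/G, transition), 22 (T/C, transition), 24 (T/G, transversion).
Of the 7 differences, 5 transitions and 2 transversions over 25 sites: P = 5/25 = 0.200000, Q = 2/25 = 0.080000.
d = −0.5·ln(0.520000) − 0.25·ln(0.840000) = −0.5·(-0.653926) − 0.25·(-0.174353) = 0.3706.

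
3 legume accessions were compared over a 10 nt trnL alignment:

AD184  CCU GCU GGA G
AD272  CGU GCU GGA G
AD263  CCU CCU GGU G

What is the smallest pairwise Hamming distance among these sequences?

1

Pairwise Hamming distances:
  AD184 vs AD272: 1
  AD184 vs AD263: 2
  AD272 vs AD263: 3
The smallest is 1, between AD184 and AD272.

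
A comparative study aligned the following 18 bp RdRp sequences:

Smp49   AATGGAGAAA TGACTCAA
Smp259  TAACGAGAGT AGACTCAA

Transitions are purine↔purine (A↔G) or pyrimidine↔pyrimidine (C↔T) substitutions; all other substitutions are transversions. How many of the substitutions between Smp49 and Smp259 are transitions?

1

The sequences differ at positions 1 (A/T, transversion), 3 (T/A, transversion), 4 (G/C, transversion), 9 (A/G, transition), 10 (A/T, transversion), 11 (T/A, transversion).
Of the 6 differences, 1 transition and 5 transversions, so the answer is 1.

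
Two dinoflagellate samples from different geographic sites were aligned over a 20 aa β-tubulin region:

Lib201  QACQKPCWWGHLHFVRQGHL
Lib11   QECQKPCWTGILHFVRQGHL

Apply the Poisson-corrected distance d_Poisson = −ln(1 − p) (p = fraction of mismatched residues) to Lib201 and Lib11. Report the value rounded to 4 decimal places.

Differing sites — 2:A/E; 9:W/T; 11:H/I.
p = 3/20 = 0.150000.
d = −ln(1 − 0.150000) = −ln(0.850000) = 0.1625.

0.1625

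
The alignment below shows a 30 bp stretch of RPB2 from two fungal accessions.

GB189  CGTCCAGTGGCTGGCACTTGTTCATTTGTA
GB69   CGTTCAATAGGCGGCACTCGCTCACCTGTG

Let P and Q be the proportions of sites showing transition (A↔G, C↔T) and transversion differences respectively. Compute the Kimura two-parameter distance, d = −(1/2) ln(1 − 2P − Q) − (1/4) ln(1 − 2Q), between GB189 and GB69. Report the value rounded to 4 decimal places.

0.5189

Differing sites — 4:C/T (Ti); 7:G/A (Ti); 9:G/A (Ti); 11:C/G (Tv); 12:T/C (Ti); 19:T/C (Ti); 21:T/C (Ti); 25:T/C (Ti); 26:T/C (Ti); 30:A/G (Ti).
Of the 10 differences, 9 transitions and 1 transversion over 30 sites: P = 9/30 = 0.300000, Q = 1/30 = 0.033333.
d = −0.5·ln(0.366667) − 0.25·ln(0.933334) = −0.5·(-1.003301) − 0.25·(-0.068992) = 0.5189.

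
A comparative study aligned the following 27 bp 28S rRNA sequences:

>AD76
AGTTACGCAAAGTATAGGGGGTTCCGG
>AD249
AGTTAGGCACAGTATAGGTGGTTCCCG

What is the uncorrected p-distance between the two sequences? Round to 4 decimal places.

0.1481

The sequences differ at positions 6 (C/G), 10 (A/C), 19 (G/T), 26 (G/C).
There are 4 differences over 27 sites, so p = 4/27 = 0.1481.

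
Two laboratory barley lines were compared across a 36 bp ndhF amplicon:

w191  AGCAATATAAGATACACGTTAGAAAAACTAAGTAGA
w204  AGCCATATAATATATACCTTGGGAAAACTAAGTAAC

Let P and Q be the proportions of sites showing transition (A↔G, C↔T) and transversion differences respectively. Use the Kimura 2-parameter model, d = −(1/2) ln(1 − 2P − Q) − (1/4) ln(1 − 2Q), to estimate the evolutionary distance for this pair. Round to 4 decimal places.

0.2656

The sequences differ at positions 4 (A/C, transversion), 11 (G/T, transversion), 15 (C/T, transition), 18 (G/C, transversion), 21 (A/G, transition), 23 (A/G, transition), 35 (G/A, transition), 36 (A/C, transversion).
Of the 8 differences, 4 transitions and 4 transversions over 36 sites: P = 4/36 = 0.111111, Q = 4/36 = 0.111111.
d = −0.5·ln(0.666667) − 0.25·ln(0.777778) = −0.5·(-0.405465) − 0.25·(-0.251314) = 0.2656.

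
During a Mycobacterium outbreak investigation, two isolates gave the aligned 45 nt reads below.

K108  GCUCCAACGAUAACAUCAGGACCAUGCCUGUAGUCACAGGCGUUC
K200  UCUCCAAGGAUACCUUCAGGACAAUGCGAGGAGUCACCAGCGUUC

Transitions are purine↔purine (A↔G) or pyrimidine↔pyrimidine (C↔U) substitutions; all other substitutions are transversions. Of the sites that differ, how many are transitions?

1

Mismatches occur at site 1 (G→U, transversion), site 8 (C→G, transversion), site 13 (A→C, transversion), site 15 (A→U, transversion), site 23 (C→A, transversion), site 28 (C→G, transversion), site 29 (U→A, transversion), site 31 (U→G, transversion), site 38 (A→C, transversion), site 39 (G→A, transition).
Of the 10 differences, 1 transition and 9 transversions, so the answer is 1.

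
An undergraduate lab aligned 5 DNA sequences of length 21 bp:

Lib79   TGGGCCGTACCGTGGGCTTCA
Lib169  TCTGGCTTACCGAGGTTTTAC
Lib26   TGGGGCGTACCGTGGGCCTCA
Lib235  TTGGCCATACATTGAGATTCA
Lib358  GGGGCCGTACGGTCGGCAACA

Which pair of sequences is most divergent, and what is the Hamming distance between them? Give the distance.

Pairwise Hamming distances:
  Lib79 vs Lib169: 9
  Lib79 vs Lib26: 2
  Lib79 vs Lib235: 6
  Lib79 vs Lib358: 5
  Lib169 vs Lib26: 9
  Lib169 vs Lib235: 12
  Lib169 vs Lib358: 14
  Lib26 vs Lib235: 8
  Lib26 vs Lib358: 6
  Lib235 vs Lib358: 10
The largest is 14, between Lib169 and Lib358.

14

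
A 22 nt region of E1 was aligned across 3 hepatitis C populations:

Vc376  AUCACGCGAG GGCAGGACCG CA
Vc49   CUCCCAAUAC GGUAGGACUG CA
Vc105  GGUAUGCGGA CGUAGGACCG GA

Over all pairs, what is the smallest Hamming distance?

Pairwise Hamming distances:
  Vc376 vs Vc49: 8
  Vc376 vs Vc105: 9
  Vc49 vs Vc105: 13
The smallest is 8, between Vc376 and Vc49.

8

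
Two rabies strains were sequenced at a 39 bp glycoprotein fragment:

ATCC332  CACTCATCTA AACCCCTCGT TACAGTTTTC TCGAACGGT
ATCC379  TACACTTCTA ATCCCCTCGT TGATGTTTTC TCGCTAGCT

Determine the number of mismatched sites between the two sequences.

Differing sites — 1:C/T; 4:T/A; 6:A/T; 12:A/T; 22:A/G; 23:C/A; 24:A/T; 34:A/C; 35:A/T; 36:C/A; 38:G/C.
That gives 11 mismatches out of 39 aligned sites, so the Hamming distance is 11.

11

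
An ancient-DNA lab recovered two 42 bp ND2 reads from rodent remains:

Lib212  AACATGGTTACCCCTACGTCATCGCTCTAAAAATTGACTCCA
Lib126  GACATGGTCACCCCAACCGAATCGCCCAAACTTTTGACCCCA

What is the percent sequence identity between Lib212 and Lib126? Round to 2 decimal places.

71.43%

The sequences differ at positions 1 (A/G), 9 (T/C), 15 (T/A), 18 (G/C), 19 (T/G), 20 (C/A), 26 (T/C), 28 (T/A), 31 (A/C), 32 (A/T), 33 (A/T), 39 (T/C).
30 of the 42 sites match, so the percent identity is 30/42 × 100 = 71.43%.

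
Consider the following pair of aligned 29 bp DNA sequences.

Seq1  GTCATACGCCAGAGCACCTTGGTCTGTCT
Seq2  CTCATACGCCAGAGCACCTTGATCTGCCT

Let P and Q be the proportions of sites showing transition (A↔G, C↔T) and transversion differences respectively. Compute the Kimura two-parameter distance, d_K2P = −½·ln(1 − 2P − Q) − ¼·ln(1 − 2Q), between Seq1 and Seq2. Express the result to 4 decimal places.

Mismatches occur at site 1 (G↔C, transversion), site 22 (G↔A, transition), site 27 (T↔C, transition).
Of the 3 differences, 2 transitions and 1 transversion over 29 sites: P = 2/29 = 0.068966, Q = 1/29 = 0.034483.
d = −0.5·ln(0.827585) − 0.25·ln(0.931034) = −0.5·(-0.189243) − 0.25·(-0.071459) = 0.1125.

0.1125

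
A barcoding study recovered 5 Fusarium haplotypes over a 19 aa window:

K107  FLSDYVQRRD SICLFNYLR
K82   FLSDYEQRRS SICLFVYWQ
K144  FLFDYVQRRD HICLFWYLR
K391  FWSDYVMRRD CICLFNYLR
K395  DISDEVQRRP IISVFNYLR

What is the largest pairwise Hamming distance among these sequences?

Pairwise Hamming distances:
  K107 vs K82: 5
  K107 vs K144: 3
  K107 vs K391: 3
  K107 vs K395: 7
  K82 vs K144: 7
  K82 vs K391: 8
  K82 vs K395: 11
  K144 vs K391: 5
  K144 vs K395: 9
  K391 vs K395: 8
The largest is 11, between K82 and K395.

11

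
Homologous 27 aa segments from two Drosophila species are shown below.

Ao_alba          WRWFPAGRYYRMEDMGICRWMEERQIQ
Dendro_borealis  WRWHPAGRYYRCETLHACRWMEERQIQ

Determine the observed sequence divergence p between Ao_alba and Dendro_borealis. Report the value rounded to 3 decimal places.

Mismatches occur at site 4 (F↔H), site 12 (M↔C), site 14 (D↔T), site 15 (M↔L), site 16 (G↔H), site 17 (I↔A).
There are 6 differences over 27 sites, so p = 6/27 = 0.222.

0.222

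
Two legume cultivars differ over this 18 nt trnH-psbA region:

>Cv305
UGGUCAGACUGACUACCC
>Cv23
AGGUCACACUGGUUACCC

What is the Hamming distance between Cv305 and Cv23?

4

Mismatches occur at site 1 (U→A), site 7 (G→C), site 12 (A→G), site 13 (C→U).
That gives 4 mismatches out of 18 aligned sites, so the Hamming distance is 4.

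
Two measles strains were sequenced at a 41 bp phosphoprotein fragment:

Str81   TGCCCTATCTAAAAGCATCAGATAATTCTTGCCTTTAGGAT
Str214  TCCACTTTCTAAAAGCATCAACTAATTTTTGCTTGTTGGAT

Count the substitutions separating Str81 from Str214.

9

The sequences differ at positions 2 (G/C), 4 (C/A), 7 (A/T), 21 (G/A), 22 (A/C), 28 (C/T), 33 (C/T), 35 (T/G), 37 (A/T).
That gives 9 mismatches out of 41 aligned sites, so the Hamming distance is 9.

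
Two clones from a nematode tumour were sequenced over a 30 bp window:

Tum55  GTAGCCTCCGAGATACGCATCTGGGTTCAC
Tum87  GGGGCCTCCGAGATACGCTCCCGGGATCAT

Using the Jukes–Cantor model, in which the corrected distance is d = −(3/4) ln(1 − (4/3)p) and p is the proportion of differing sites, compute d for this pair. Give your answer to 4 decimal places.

The sequences differ at positions 2 (T/G), 3 (A/G), 19 (A/T), 20 (T/C), 22 (T/C), 26 (T/A), 30 (C/T).
p = 7/30 = 0.233333.
d = −0.75 · ln(1 − (4/3)·0.233333) = −0.75 · ln(0.688889) = −0.75 · (-0.372675) = 0.2795.

0.2795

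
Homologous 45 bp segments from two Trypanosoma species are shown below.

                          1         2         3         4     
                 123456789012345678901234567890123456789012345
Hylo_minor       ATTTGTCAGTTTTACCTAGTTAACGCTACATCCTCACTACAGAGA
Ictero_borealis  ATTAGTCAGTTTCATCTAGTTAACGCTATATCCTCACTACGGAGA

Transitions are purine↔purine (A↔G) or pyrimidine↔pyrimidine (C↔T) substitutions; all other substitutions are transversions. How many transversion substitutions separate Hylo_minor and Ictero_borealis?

The sequences differ at positions 4 (T/A, transversion), 13 (T/C, transition), 15 (C/T, transition), 29 (C/T, transition), 41 (A/G, transition).
Of the 5 differences, 4 transitions and 1 transversion, so the answer is 1.

1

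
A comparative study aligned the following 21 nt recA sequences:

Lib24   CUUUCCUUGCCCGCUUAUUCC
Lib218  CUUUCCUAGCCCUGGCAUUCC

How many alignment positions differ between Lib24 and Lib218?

5

Mismatches occur at site 8 (U/A), site 13 (G/U), site 14 (C/G), site 15 (U/G), site 16 (U/C).
That gives 5 mismatches out of 21 aligned sites, so the Hamming distance is 5.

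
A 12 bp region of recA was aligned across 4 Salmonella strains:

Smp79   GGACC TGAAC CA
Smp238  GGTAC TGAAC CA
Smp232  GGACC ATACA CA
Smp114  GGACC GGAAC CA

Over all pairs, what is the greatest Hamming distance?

Pairwise Hamming distances:
  Smp79 vs Smp238: 2
  Smp79 vs Smp232: 4
  Smp79 vs Smp114: 1
  Smp238 vs Smp232: 6
  Smp238 vs Smp114: 3
  Smp232 vs Smp114: 4
The largest is 6, between Smp238 and Smp232.

6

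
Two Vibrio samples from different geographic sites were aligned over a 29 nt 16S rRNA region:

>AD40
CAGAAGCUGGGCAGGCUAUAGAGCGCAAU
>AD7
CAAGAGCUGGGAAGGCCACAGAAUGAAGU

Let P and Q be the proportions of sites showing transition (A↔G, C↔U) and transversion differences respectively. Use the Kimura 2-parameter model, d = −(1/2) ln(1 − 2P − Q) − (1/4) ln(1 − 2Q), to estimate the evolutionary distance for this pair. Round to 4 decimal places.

The sequences differ at positions 3 (G/A, transition), 4 (A/G, transition), 12 (C/A, transversion), 17 (U/C, transition), 19 (U/C, transition), 23 (G/A, transition), 24 (C/U, transition), 26 (C/A, transversion), 28 (A/G, transition).
Of the 9 differences, 7 transitions and 2 transversions over 29 sites: P = 7/29 = 0.241379, Q = 2/29 = 0.068966.
d = −0.5·ln(0.448276) − 0.25·ln(0.862068) = −0.5·(-0.802346) − 0.25·(-0.148421) = 0.4383.

0.4383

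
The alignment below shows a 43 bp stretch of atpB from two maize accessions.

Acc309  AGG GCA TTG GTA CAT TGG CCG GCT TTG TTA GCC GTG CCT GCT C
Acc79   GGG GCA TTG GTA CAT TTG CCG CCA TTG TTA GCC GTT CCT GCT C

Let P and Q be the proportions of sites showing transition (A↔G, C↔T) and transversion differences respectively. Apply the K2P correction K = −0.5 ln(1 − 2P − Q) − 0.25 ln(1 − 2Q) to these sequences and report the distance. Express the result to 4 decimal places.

The sequences differ at positions 1 (A/G, transition), 17 (G/T, transversion), 22 (G/C, transversion), 24 (T/A, transversion), 36 (G/T, transversion).
Of the 5 differences, 1 transition and 4 transversions over 43 sites: P = 1/43 = 0.023256, Q = 4/43 = 0.093023.
d = −0.5·ln(0.860465) − 0.25·ln(0.813954) = −0.5·(-0.150282) − 0.25·(-0.205851) = 0.1266.

0.1266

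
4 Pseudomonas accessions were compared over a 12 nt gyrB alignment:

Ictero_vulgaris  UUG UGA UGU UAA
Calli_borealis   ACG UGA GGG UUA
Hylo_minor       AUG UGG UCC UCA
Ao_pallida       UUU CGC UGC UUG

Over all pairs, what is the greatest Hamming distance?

Pairwise Hamming distances:
  Ictero_vulgaris vs Calli_borealis: 5
  Ictero_vulgaris vs Hylo_minor: 5
  Ictero_vulgaris vs Ao_pallida: 6
  Calli_borealis vs Hylo_minor: 6
  Calli_borealis vs Ao_pallida: 8
  Hylo_minor vs Ao_pallida: 7
The largest is 8, between Calli_borealis and Ao_pallida.

8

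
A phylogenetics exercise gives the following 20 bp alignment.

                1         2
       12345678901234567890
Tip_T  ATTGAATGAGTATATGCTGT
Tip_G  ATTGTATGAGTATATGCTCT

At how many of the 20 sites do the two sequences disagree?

2

Differing sites — 5:A/T; 19:G/C.
That gives 2 mismatches out of 20 aligned sites, so the Hamming distance is 2.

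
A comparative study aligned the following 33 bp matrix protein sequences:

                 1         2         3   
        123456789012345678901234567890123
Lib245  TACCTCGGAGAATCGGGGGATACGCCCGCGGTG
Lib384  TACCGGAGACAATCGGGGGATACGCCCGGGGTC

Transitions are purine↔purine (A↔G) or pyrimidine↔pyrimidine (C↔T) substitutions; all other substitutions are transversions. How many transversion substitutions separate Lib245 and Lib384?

5

The sequences differ at positions 5 (T/G, transversion), 6 (C/G, transversion), 7 (G/A, transition), 10 (G/C, transversion), 29 (C/G, transversion), 33 (G/C, transversion).
Of the 6 differences, 1 transition and 5 transversions, so the answer is 5.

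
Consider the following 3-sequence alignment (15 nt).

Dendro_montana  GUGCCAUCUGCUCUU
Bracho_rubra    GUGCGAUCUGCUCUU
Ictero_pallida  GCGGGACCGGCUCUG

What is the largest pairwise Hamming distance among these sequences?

Pairwise Hamming distances:
  Dendro_montana vs Bracho_rubra: 1
  Dendro_montana vs Ictero_pallida: 6
  Bracho_rubra vs Ictero_pallida: 5
The largest is 6, between Dendro_montana and Ictero_pallida.

6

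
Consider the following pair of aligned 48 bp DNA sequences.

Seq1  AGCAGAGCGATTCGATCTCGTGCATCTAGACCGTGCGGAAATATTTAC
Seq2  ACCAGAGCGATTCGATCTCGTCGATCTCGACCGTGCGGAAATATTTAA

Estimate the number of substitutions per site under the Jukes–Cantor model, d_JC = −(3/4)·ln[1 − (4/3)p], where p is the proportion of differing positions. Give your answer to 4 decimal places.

0.1121

Differing sites — 2:G/C; 22:G/C; 23:C/G; 28:A/C; 48:C/A.
p = 5/48 = 0.104167.
d = −0.75 · ln(1 − (4/3)·0.104167) = −0.75 · ln(0.861111) = −0.75 · (-0.149532) = 0.1121.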